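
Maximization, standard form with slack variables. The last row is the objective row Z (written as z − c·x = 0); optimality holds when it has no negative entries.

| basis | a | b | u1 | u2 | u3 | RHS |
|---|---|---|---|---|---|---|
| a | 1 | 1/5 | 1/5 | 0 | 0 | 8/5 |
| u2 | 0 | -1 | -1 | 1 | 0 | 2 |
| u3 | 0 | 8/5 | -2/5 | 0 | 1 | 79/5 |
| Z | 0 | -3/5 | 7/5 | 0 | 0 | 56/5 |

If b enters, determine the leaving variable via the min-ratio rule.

Column b entries and ratios — a: (8/5)/(1/5) = 8; u2: -1 ≤ 0, skip; u3: (79/5)/(8/5) = 79/8.
Smallest ratio is 8 in the row of a, so a leaves.

a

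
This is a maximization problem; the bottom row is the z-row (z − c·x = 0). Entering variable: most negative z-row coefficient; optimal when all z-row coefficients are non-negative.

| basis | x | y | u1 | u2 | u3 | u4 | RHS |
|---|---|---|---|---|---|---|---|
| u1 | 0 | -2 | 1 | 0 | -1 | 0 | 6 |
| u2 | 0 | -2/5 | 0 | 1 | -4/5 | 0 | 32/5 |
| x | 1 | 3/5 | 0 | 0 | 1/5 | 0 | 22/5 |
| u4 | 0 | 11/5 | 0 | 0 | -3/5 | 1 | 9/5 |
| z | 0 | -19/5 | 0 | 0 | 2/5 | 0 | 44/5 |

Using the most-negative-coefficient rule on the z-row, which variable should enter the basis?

Negative z-row entries: y: -19/5.
The most negative is -19/5 in column y, so y enters.

y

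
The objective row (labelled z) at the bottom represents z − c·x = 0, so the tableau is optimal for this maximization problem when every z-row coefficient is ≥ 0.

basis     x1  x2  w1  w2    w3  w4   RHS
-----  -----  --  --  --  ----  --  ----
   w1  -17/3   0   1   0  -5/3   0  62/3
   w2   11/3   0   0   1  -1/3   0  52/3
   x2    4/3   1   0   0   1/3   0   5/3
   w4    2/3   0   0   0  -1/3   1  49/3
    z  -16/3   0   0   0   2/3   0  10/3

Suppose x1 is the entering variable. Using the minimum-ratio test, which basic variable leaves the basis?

x2

Column x1 entries and ratios — w1: -17/3 ≤ 0, skip; w2: (52/3)/(11/3) = 52/11; x2: (5/3)/(4/3) = 5/4; w4: (49/3)/(2/3) = 49/2.
Smallest ratio is 5/4 in the row of x2, so x2 leaves.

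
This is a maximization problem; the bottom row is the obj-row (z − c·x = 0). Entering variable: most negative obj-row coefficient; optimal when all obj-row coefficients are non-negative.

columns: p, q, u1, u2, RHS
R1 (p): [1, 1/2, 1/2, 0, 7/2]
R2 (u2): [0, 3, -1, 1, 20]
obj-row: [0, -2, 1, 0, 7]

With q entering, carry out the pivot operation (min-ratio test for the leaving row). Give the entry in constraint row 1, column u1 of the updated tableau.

Ratio test on column q — row 1: (7/2)/(1/2) = 7; row 2: 20/3 = 20/3. Minimum is 20/3 at row 2 (u2 leaves); pivot element 3.
Divide row 2 by 3; eliminate column q from the other rows.
Row 1 update in column u1: 1/2 − (1/2)·(-1/3) = 2/3.

2/3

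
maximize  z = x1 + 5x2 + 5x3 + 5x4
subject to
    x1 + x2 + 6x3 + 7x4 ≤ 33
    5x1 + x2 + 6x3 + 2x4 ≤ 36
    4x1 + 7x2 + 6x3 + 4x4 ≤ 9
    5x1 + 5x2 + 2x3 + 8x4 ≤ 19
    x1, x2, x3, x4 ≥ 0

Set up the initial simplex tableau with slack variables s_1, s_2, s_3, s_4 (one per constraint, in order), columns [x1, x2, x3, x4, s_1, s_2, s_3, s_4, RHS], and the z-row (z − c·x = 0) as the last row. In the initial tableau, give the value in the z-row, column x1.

-1

The z-row carries the negated objective coefficients: the x1 entry is -1.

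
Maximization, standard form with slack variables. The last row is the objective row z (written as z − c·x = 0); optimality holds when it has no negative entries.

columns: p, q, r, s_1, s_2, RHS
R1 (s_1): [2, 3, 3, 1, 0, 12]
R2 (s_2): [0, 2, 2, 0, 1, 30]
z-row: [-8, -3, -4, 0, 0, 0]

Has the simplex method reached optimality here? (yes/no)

no

The z-row has a negative entry -8 in column p, so it is not optimal.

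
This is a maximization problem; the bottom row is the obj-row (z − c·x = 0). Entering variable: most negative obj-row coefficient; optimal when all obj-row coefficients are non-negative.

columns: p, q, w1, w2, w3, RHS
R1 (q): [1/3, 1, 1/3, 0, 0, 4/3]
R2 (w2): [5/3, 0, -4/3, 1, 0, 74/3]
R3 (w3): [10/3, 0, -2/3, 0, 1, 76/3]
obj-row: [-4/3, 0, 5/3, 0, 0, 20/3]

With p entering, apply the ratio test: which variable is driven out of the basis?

Column p entries and ratios — q: (4/3)/(1/3) = 4; w2: (74/3)/(5/3) = 74/5; w3: (76/3)/(10/3) = 38/5.
Smallest ratio is 4 in the row of q, so q leaves.

q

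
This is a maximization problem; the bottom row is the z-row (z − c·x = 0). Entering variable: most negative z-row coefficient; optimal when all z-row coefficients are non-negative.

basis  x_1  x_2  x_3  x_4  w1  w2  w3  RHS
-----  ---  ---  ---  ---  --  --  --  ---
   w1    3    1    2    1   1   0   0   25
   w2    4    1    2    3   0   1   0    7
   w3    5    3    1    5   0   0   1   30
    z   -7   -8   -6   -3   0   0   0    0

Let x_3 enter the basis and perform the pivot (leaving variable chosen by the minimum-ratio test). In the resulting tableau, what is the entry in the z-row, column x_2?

Ratio test on column x_3 — row 1: 25/2 = 25/2; row 2: 7/2 = 7/2; row 3: 30/1 = 30. Minimum is 7/2 at row 2 (w2 leaves); pivot element 2.
Divide row 2 by 2; eliminate column x_3 from the other rows.
z-row update in column x_2: -8 − (-6)·(1/2) = -5.

-5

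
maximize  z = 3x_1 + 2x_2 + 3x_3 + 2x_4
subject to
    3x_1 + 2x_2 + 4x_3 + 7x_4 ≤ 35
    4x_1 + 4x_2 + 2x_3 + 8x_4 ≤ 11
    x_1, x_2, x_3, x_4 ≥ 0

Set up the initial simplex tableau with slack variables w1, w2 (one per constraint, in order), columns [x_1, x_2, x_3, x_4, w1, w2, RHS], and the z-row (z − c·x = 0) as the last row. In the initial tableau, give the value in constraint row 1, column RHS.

The RHS of constraint 1 is b_1 = 35.

35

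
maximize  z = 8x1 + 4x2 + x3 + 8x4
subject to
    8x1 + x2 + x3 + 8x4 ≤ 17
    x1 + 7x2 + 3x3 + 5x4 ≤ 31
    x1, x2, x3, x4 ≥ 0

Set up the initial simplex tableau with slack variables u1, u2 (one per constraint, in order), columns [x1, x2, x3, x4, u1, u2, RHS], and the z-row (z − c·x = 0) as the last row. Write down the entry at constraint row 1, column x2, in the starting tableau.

1

Constraint 1 has coefficient 1 on x2.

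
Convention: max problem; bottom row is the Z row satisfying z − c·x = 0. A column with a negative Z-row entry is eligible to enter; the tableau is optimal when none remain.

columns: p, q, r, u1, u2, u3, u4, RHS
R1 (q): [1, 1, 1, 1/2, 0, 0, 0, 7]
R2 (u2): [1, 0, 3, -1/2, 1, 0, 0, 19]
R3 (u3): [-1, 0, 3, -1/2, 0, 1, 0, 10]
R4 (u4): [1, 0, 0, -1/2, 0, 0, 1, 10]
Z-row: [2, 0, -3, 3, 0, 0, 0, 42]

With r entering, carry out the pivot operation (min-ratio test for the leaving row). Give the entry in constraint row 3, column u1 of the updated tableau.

-1/6

Ratio test on column r — row 1: 7/1 = 7; row 2: 19/3 = 19/3; row 3: 10/3 = 10/3; row 4: entry 0 ≤ 0. Minimum is 10/3 at row 3 (u3 leaves); pivot element 3.
Divide row 3 by 3; eliminate column r from the other rows.
In the new row 3, the u1 entry is the old entry divided by the pivot: (-1/2)/3 = -1/6.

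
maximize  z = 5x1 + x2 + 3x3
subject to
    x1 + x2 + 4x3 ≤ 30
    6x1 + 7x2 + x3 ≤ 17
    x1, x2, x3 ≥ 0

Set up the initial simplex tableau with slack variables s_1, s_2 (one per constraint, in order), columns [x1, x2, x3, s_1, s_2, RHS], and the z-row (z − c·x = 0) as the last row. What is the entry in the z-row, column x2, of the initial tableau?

-1

The z-row carries the negated objective coefficients: the x2 entry is -1.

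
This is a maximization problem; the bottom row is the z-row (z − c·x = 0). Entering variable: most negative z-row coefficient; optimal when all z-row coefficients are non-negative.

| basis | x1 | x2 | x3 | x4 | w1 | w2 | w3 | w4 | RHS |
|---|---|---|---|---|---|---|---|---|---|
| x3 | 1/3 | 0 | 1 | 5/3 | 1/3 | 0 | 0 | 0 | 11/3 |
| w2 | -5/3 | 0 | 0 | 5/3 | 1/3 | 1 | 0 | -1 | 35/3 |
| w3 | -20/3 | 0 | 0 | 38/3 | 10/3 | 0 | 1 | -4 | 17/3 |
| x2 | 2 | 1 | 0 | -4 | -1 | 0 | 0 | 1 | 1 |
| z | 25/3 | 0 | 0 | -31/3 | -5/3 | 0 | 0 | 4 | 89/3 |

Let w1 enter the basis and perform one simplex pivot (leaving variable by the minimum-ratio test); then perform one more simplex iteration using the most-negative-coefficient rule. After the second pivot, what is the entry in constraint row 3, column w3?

3/38

Ratio test on column w1 — row 1: (11/3)/(1/3) = 11; row 2: (35/3)/(1/3) = 35; row 3: (17/3)/(10/3) = 17/10; row 4: entry -1 ≤ 0. Minimum is 17/10 at row 3 (w3 leaves); pivot element 10/3.
Divide row 3 by 10/3; eliminate column w1 from the other rows.
Second iteration: most negative z-row entry is -4 in column x4, so x4 enters.
Ratio test on column x4 — row 1: (31/10)/(2/5) = 31/4; row 2: (111/10)/(2/5) = 111/4; row 3: (17/10)/(19/5) = 17/38; row 4: entry -1/5 ≤ 0. Minimum is 17/38 at row 3 (w1 leaves); pivot element 19/5.
Divide row 3 by 19/5; eliminate column x4 from the other rows.
After both pivots, the entry at constraint row 3, column w3 is 3/38.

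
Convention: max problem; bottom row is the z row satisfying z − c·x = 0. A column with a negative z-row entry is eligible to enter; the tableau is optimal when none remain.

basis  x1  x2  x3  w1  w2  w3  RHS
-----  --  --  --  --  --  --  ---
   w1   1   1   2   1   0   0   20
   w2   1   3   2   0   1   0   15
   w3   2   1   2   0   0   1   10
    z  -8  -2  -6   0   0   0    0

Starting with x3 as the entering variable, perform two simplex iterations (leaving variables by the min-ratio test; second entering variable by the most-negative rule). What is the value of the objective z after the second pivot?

Ratio test on column x3 — row 1: 20/2 = 10; row 2: 15/2 = 15/2; row 3: 10/2 = 5. Minimum is 5 at row 3 (w3 leaves); pivot element 2.
Pivot on row 3; the z-row RHS becomes 0 − (-6)·5 = 30.
Next entering variable (most negative z-row entry -2): x1.
Ratio test on column x1 — row 1: entry -1 ≤ 0; row 2: entry -1 ≤ 0; row 3: 5/1 = 5. Minimum is 5 at row 3 (x3 leaves); pivot element 1.
After the second pivot the z-row RHS is 30 − (-2)·5 = 40.

40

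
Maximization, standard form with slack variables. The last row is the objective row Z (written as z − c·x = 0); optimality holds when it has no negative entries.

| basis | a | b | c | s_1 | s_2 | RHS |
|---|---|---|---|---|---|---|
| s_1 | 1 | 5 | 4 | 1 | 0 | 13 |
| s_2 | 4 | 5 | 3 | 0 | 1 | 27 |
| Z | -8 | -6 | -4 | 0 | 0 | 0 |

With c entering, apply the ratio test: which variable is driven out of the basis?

Column c entries and ratios — s_1: 13/4 = 13/4; s_2: 27/3 = 9.
Smallest ratio is 13/4 in the row of s_1, so s_1 leaves.

s_1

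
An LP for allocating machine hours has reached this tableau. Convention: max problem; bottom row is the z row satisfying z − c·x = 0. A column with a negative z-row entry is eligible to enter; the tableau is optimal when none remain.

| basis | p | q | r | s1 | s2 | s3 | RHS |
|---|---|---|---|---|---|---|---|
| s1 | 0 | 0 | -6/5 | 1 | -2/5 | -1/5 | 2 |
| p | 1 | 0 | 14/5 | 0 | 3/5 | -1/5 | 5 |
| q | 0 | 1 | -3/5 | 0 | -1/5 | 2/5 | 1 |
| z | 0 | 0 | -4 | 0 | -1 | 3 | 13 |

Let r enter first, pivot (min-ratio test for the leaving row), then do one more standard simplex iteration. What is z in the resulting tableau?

64/3

Ratio test on column r — row 1: entry -6/5 ≤ 0; row 2: 5/(14/5) = 25/14; row 3: entry -3/5 ≤ 0. Minimum is 25/14 at row 2 (p leaves); pivot element 14/5.
Pivot on row 2; the z-row RHS becomes 13 − (-4)·(25/14) = 141/7.
Next entering variable (most negative z-row entry -1/7): s2.
Ratio test on column s2 — row 1: entry -1/7 ≤ 0; row 2: (25/14)/(3/14) = 25/3; row 3: entry -1/14 ≤ 0. Minimum is 25/3 at row 2 (r leaves); pivot element 3/14.
After the second pivot the z-row RHS is 141/7 − (-1/7)·(25/3) = 64/3.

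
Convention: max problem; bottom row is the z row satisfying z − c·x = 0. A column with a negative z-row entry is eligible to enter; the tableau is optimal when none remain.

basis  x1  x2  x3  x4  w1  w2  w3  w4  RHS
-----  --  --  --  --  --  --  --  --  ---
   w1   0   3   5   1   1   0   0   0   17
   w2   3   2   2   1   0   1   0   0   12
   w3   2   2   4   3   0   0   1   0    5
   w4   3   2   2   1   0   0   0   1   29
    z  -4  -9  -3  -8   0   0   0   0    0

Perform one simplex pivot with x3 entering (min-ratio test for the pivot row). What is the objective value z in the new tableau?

Ratio test on column x3 — row 1: 17/5 = 17/5; row 2: 12/2 = 6; row 3: 5/4 = 5/4; row 4: 29/2 = 29/2. Minimum is 5/4 at row 3 (w3 leaves); pivot element 4.
Pivot on row 3; the z-row RHS becomes 0 − (-3)·(5/4) = 15/4.

15/4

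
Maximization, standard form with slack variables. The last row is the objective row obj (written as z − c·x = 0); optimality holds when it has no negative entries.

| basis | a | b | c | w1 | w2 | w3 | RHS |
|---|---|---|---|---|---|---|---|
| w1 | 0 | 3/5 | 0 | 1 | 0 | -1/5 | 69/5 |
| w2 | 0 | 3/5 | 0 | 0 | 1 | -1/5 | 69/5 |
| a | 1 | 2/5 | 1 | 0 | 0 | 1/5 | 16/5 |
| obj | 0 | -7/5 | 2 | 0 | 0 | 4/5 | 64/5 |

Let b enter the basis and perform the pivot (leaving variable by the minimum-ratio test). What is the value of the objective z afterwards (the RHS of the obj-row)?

24

Ratio test on column b — row 1: (69/5)/(3/5) = 23; row 2: (69/5)/(3/5) = 23; row 3: (16/5)/(2/5) = 8. Minimum is 8 at row 3 (a leaves); pivot element 2/5.
Pivot on row 3; the obj-row RHS becomes 64/5 − (-7/5)·8 = 24.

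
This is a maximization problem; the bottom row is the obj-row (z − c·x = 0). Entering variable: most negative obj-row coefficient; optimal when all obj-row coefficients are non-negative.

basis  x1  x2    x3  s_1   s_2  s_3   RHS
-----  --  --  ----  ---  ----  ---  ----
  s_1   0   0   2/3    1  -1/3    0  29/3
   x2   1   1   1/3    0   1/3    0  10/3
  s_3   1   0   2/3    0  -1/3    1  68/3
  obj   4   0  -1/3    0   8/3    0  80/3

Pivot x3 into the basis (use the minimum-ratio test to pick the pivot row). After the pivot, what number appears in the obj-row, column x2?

Ratio test on column x3 — row 1: (29/3)/(2/3) = 29/2; row 2: (10/3)/(1/3) = 10; row 3: (68/3)/(2/3) = 34. Minimum is 10 at row 2 (x2 leaves); pivot element 1/3.
Divide row 2 by 1/3; eliminate column x3 from the other rows.
obj-row update in column x2: 0 − (-1/3)·3 = 1.

1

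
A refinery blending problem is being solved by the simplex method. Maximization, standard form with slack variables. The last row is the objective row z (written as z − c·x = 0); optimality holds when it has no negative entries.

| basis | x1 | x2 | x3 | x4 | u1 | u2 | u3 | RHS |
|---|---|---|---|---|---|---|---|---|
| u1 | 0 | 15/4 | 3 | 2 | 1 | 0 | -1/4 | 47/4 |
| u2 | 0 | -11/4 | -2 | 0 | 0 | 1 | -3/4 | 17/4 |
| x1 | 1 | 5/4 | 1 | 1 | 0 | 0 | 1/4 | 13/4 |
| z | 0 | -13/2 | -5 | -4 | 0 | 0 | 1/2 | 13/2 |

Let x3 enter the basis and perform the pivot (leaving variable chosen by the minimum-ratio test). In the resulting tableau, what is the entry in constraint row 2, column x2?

Ratio test on column x3 — row 1: (47/4)/3 = 47/12; row 2: entry -2 ≤ 0; row 3: (13/4)/1 = 13/4. Minimum is 13/4 at row 3 (x1 leaves); pivot element 1.
Divide row 3 by 1; eliminate column x3 from the other rows.
Row 2 update in column x2: -11/4 − (-2)·(5/4) = -1/4.

-1/4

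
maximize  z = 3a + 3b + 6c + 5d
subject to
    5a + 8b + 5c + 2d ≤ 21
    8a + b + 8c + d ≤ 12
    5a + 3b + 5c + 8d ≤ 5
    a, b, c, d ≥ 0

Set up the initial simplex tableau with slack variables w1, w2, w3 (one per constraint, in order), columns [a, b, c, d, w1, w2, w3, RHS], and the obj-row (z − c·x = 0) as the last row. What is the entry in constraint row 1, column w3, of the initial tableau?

Slack w3 belongs to constraint 3; its column is the unit vector e_3, so the entry in row 1 is 0.

0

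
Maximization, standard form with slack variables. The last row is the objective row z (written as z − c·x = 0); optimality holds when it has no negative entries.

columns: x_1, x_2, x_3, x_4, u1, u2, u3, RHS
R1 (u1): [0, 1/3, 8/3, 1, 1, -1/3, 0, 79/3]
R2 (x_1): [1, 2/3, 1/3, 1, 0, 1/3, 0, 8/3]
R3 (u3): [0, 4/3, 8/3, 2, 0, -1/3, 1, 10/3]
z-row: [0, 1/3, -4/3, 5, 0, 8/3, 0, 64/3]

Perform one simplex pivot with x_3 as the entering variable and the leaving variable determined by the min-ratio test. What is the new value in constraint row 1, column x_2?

Ratio test on column x_3 — row 1: (79/3)/(8/3) = 79/8; row 2: (8/3)/(1/3) = 8; row 3: (10/3)/(8/3) = 5/4. Minimum is 5/4 at row 3 (u3 leaves); pivot element 8/3.
Divide row 3 by 8/3; eliminate column x_3 from the other rows.
Row 1 update in column x_2: 1/3 − (8/3)·(1/2) = -1.

-1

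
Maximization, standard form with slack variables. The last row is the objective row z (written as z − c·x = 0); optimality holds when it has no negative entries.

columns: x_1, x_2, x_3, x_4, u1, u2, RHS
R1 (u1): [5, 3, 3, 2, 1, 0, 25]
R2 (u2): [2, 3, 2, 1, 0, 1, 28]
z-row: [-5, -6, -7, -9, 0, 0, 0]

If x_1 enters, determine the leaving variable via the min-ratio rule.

Column x_1 entries and ratios — u1: 25/5 = 5; u2: 28/2 = 14.
Smallest ratio is 5 in the row of u1, so u1 leaves.

u1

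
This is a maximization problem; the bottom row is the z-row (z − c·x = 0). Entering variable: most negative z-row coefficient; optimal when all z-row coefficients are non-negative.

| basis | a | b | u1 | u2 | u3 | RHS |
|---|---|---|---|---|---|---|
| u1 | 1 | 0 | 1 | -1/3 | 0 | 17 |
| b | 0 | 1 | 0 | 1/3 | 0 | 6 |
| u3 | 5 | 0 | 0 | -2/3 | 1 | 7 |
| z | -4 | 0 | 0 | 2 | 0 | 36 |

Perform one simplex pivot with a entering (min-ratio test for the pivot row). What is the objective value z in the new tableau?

208/5

Ratio test on column a — row 1: 17/1 = 17; row 2: entry 0 ≤ 0; row 3: 7/5 = 7/5. Minimum is 7/5 at row 3 (u3 leaves); pivot element 5.
Pivot on row 3; the z-row RHS becomes 36 − (-4)·(7/5) = 208/5.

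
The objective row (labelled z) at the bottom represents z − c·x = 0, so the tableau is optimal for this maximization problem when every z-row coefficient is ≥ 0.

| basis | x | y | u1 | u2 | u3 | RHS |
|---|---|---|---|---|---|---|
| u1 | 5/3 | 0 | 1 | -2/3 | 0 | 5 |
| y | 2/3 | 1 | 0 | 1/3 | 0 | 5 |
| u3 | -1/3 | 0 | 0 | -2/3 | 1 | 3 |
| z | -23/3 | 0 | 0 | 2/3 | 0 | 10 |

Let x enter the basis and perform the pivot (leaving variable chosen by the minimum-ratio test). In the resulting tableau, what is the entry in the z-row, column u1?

Ratio test on column x — row 1: 5/(5/3) = 3; row 2: 5/(2/3) = 15/2; row 3: entry -1/3 ≤ 0. Minimum is 3 at row 1 (u1 leaves); pivot element 5/3.
Divide row 1 by 5/3; eliminate column x from the other rows.
z-row update in column u1: 0 − (-23/3)·(3/5) = 23/5.

23/5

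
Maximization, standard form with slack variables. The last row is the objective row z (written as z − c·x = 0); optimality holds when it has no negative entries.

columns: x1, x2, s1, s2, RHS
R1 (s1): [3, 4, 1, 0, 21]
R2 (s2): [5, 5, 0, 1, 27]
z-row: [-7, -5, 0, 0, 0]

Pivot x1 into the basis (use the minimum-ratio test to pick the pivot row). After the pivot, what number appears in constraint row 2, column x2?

1

Ratio test on column x1 — row 1: 21/3 = 7; row 2: 27/5 = 27/5. Minimum is 27/5 at row 2 (s2 leaves); pivot element 5.
Divide row 2 by 5; eliminate column x1 from the other rows.
In the new row 2, the x2 entry is the old entry divided by the pivot: 5/5 = 1.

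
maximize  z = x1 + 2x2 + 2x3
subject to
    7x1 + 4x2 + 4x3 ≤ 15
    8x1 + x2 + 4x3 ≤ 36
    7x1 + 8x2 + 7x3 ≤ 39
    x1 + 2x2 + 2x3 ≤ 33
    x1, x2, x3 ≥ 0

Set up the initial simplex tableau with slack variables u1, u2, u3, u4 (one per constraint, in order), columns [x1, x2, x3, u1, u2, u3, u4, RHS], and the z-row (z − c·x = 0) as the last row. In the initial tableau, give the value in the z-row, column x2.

-2

The z-row carries the negated objective coefficients: the x2 entry is -2.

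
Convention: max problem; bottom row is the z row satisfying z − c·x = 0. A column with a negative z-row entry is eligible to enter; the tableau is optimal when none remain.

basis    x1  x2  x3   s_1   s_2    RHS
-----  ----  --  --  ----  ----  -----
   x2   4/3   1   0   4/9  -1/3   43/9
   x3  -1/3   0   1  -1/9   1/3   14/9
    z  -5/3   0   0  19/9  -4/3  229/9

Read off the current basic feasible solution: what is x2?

43/9

x2 is basic (row 1); its value is the RHS of that row, 43/9.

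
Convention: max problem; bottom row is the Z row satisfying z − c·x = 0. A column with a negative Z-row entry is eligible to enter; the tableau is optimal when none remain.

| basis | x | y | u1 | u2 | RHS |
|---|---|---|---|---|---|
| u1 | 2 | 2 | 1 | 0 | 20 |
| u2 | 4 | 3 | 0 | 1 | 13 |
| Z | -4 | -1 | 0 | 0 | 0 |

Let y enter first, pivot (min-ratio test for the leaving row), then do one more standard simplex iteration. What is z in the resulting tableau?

Ratio test on column y — row 1: 20/2 = 10; row 2: 13/3 = 13/3. Minimum is 13/3 at row 2 (u2 leaves); pivot element 3.
Pivot on row 2; the Z-row RHS becomes 0 − (-1)·(13/3) = 13/3.
Next entering variable (most negative Z-row entry -8/3): x.
Ratio test on column x — row 1: entry -2/3 ≤ 0; row 2: (13/3)/(4/3) = 13/4. Minimum is 13/4 at row 2 (y leaves); pivot element 4/3.
After the second pivot the Z-row RHS is 13/3 − (-8/3)·(13/4) = 13.

13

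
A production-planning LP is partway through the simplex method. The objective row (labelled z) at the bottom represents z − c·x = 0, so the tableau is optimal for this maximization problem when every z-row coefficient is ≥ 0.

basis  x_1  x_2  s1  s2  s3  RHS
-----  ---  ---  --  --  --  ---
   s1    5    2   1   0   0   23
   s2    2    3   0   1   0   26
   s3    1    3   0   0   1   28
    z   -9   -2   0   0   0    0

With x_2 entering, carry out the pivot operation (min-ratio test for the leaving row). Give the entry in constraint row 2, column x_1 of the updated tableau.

2/3

Ratio test on column x_2 — row 1: 23/2 = 23/2; row 2: 26/3 = 26/3; row 3: 28/3 = 28/3. Minimum is 26/3 at row 2 (s2 leaves); pivot element 3.
Divide row 2 by 3; eliminate column x_2 from the other rows.
In the new row 2, the x_1 entry is the old entry divided by the pivot: 2/3 = 2/3.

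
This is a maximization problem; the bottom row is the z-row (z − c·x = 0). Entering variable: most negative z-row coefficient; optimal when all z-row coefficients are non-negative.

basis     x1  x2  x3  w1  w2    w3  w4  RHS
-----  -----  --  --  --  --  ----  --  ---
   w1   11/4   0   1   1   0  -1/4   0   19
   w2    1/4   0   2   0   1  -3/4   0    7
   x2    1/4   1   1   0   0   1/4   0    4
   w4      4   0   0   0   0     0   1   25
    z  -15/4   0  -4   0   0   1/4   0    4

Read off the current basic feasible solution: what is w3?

w3 is not in the basis, so in the current basic feasible solution w3 = 0.

0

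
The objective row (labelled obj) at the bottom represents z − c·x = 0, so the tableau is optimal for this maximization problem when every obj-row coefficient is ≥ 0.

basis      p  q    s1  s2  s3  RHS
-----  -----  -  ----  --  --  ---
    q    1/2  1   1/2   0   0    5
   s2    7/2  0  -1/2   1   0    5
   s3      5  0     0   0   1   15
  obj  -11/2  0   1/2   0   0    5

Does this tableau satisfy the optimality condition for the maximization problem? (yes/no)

no

The obj-row has a negative entry -11/2 in column p, so it is not optimal.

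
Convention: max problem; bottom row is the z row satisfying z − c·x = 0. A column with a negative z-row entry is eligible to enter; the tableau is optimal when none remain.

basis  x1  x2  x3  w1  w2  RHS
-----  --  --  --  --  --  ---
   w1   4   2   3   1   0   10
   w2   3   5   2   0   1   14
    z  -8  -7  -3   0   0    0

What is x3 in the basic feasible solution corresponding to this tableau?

x3 is not in the basis, so in the current basic feasible solution x3 = 0.

0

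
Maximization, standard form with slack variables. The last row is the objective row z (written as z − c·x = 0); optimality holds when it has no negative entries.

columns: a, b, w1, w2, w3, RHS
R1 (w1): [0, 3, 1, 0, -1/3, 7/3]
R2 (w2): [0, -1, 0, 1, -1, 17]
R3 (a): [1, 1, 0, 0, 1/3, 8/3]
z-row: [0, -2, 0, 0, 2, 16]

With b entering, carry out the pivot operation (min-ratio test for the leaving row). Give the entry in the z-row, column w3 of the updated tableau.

Ratio test on column b — row 1: (7/3)/3 = 7/9; row 2: entry -1 ≤ 0; row 3: (8/3)/1 = 8/3. Minimum is 7/9 at row 1 (w1 leaves); pivot element 3.
Divide row 1 by 3; eliminate column b from the other rows.
z-row update in column w3: 2 − (-2)·(-1/9) = 16/9.

16/9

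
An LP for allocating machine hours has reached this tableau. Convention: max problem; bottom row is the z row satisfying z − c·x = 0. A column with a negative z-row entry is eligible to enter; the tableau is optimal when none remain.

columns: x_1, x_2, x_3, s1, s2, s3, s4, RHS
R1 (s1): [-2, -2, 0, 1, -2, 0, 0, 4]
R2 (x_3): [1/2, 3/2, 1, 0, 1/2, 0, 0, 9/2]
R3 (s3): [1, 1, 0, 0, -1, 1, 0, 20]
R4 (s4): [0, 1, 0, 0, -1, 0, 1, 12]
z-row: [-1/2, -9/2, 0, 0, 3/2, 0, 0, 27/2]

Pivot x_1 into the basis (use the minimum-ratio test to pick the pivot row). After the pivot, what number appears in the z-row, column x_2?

Ratio test on column x_1 — row 1: entry -2 ≤ 0; row 2: (9/2)/(1/2) = 9; row 3: 20/1 = 20; row 4: entry 0 ≤ 0. Minimum is 9 at row 2 (x_3 leaves); pivot element 1/2.
Divide row 2 by 1/2; eliminate column x_1 from the other rows.
z-row update in column x_2: -9/2 − (-1/2)·3 = -3.

-3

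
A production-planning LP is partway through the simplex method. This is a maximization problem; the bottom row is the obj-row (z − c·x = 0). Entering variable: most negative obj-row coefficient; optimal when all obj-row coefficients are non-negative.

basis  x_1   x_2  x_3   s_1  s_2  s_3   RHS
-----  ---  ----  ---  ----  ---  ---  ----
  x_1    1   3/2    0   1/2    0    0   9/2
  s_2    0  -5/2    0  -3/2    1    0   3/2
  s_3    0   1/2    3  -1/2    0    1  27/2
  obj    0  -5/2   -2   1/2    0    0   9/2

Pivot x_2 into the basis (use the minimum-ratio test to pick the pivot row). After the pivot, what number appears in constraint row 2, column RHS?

9

Ratio test on column x_2 — row 1: (9/2)/(3/2) = 3; row 2: entry -5/2 ≤ 0; row 3: (27/2)/(1/2) = 27. Minimum is 3 at row 1 (x_1 leaves); pivot element 3/2.
Divide row 1 by 3/2; eliminate column x_2 from the other rows.
Row 2 update in column RHS: 3/2 − (-5/2)·3 = 9.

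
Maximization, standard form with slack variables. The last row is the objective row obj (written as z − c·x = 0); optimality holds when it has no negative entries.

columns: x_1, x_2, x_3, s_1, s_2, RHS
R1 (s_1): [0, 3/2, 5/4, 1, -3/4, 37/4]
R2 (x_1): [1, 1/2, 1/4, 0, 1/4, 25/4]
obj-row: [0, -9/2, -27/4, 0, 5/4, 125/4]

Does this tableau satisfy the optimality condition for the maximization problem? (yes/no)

The obj-row has a negative entry -27/4 in column x_3, so it is not optimal.

no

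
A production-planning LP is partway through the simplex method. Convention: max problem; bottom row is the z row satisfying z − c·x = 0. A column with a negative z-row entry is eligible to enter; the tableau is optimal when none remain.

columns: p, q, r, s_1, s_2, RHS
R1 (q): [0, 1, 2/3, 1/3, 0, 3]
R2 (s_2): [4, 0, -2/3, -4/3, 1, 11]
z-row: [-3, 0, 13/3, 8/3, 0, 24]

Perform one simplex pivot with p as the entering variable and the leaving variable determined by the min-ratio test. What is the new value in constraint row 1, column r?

Ratio test on column p — row 1: entry 0 ≤ 0; row 2: 11/4 = 11/4. Minimum is 11/4 at row 2 (s_2 leaves); pivot element 4.
Divide row 2 by 4; eliminate column p from the other rows.
Row 1 update in column r: 2/3 − 0·(-1/6) = 2/3.

2/3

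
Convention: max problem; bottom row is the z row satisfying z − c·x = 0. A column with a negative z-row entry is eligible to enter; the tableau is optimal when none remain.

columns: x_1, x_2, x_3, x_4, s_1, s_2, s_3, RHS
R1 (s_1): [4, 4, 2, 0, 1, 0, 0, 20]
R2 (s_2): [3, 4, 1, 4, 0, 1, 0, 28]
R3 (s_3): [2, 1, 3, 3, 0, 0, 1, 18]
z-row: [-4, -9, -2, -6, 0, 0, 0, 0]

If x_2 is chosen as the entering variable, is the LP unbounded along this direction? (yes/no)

no

Column x_2 has positive entries in row(s) 1, 2, 3, so the ratio test bounds it — not unbounded.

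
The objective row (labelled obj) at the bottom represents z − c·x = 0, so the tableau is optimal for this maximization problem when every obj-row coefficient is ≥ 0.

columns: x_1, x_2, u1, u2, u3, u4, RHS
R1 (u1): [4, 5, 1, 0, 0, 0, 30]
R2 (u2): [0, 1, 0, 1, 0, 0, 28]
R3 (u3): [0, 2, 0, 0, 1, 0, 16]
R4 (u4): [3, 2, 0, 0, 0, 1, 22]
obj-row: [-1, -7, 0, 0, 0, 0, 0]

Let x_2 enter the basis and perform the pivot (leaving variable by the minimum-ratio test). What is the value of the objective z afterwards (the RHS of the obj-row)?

42

Ratio test on column x_2 — row 1: 30/5 = 6; row 2: 28/1 = 28; row 3: 16/2 = 8; row 4: 22/2 = 11. Minimum is 6 at row 1 (u1 leaves); pivot element 5.
Pivot on row 1; the obj-row RHS becomes 0 − (-7)·6 = 42.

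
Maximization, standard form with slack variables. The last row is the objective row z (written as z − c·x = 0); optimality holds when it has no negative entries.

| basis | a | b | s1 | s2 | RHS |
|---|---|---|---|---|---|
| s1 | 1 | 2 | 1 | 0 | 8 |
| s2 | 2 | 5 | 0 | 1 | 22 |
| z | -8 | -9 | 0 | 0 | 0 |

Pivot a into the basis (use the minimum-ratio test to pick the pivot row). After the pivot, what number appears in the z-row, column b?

Ratio test on column a — row 1: 8/1 = 8; row 2: 22/2 = 11. Minimum is 8 at row 1 (s1 leaves); pivot element 1.
Divide row 1 by 1; eliminate column a from the other rows.
z-row update in column b: -9 − (-8)·2 = 7.

7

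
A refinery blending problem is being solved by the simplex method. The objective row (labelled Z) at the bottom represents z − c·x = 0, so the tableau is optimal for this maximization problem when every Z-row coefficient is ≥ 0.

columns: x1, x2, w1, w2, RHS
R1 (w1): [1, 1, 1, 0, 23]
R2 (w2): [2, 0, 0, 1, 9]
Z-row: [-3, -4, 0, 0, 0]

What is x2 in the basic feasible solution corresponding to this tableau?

x2 is not in the basis, so in the current basic feasible solution x2 = 0.

0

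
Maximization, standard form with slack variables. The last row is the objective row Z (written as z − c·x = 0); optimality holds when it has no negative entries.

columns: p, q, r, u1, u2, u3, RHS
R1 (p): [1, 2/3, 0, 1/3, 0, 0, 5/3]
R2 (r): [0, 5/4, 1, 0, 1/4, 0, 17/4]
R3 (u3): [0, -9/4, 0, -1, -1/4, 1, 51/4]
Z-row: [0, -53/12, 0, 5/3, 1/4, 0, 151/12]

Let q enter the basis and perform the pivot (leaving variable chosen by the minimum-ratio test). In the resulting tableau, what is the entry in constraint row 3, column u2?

-1/4

Ratio test on column q — row 1: (5/3)/(2/3) = 5/2; row 2: (17/4)/(5/4) = 17/5; row 3: entry -9/4 ≤ 0. Minimum is 5/2 at row 1 (p leaves); pivot element 2/3.
Divide row 1 by 2/3; eliminate column q from the other rows.
Row 3 update in column u2: -1/4 − (-9/4)·0 = -1/4.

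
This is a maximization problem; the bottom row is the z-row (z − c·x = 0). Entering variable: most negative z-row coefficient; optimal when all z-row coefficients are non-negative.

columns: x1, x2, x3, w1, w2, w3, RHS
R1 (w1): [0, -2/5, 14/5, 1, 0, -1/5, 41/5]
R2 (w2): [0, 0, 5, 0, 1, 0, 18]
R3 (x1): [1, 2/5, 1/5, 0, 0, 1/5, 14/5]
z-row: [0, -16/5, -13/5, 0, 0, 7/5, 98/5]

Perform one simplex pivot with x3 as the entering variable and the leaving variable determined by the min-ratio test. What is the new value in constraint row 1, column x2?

-1/7

Ratio test on column x3 — row 1: (41/5)/(14/5) = 41/14; row 2: 18/5 = 18/5; row 3: (14/5)/(1/5) = 14. Minimum is 41/14 at row 1 (w1 leaves); pivot element 14/5.
Divide row 1 by 14/5; eliminate column x3 from the other rows.
In the new row 1, the x2 entry is the old entry divided by the pivot: (-2/5)/(14/5) = -1/7.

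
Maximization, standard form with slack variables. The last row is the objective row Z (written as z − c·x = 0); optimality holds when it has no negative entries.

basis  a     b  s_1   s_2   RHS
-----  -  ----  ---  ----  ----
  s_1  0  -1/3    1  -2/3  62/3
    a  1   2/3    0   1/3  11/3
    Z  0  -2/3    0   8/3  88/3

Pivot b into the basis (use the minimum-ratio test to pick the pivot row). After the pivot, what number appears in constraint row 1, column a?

1/2

Ratio test on column b — row 1: entry -1/3 ≤ 0; row 2: (11/3)/(2/3) = 11/2. Minimum is 11/2 at row 2 (a leaves); pivot element 2/3.
Divide row 2 by 2/3; eliminate column b from the other rows.
Row 1 update in column a: 0 − (-1/3)·(3/2) = 1/2.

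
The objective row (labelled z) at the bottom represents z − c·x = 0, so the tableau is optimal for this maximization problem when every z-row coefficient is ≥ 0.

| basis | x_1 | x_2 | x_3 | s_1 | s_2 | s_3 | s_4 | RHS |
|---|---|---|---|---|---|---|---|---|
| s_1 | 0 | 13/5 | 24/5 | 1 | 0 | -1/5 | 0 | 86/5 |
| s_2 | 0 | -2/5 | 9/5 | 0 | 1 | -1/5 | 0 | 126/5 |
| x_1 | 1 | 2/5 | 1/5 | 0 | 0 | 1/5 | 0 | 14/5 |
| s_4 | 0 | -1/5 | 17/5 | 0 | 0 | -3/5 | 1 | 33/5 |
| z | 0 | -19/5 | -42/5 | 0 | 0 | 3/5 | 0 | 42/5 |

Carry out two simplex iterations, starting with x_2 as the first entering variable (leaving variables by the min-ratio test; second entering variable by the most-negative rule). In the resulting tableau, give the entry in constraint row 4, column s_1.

Ratio test on column x_2 — row 1: (86/5)/(13/5) = 86/13; row 2: entry -2/5 ≤ 0; row 3: (14/5)/(2/5) = 7; row 4: entry -1/5 ≤ 0. Minimum is 86/13 at row 1 (s_1 leaves); pivot element 13/5.
Divide row 1 by 13/5; eliminate column x_2 from the other rows.
Second iteration: most negative z-row entry is -18/13 in column x_3, so x_3 enters.
Ratio test on column x_3 — row 1: (86/13)/(24/13) = 43/12; row 2: (362/13)/(33/13) = 362/33; row 3: entry -7/13 ≤ 0; row 4: (103/13)/(49/13) = 103/49. Minimum is 103/49 at row 4 (s_4 leaves); pivot element 49/13.
Divide row 4 by 49/13; eliminate column x_3 from the other rows.
After both pivots, the entry at constraint row 4, column s_1 is 1/49.

1/49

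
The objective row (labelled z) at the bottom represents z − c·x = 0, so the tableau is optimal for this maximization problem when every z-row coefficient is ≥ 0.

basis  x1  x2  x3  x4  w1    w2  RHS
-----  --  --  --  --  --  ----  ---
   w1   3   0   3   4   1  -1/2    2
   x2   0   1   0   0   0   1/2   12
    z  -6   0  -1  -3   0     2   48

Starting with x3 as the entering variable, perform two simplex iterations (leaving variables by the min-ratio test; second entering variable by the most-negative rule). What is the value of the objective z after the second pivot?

Ratio test on column x3 — row 1: 2/3 = 2/3; row 2: entry 0 ≤ 0. Minimum is 2/3 at row 1 (w1 leaves); pivot element 3.
Pivot on row 1; the z-row RHS becomes 48 − (-1)·(2/3) = 146/3.
Next entering variable (most negative z-row entry -5): x1.
Ratio test on column x1 — row 1: (2/3)/1 = 2/3; row 2: entry 0 ≤ 0. Minimum is 2/3 at row 1 (x3 leaves); pivot element 1.
After the second pivot the z-row RHS is 146/3 − (-5)·(2/3) = 52.

52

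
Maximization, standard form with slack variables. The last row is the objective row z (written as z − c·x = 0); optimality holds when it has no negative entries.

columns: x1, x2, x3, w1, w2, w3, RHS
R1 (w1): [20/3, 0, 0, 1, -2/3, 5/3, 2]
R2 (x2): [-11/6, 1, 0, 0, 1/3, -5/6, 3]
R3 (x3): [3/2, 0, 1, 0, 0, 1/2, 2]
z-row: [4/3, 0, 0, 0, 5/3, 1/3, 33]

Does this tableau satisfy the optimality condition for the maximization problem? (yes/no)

yes

Every z-row coefficient is ≥ 0, so the tableau is optimal.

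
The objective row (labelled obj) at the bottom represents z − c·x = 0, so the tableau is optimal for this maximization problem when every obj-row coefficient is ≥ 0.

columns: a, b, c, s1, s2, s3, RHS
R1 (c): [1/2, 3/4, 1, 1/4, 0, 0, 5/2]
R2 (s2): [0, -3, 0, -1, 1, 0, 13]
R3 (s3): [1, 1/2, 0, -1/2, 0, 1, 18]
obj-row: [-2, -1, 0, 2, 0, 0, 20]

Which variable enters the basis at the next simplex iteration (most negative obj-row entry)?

a

Negative obj-row entries: a: -2, b: -1.
The most negative is -2 in column a, so a enters.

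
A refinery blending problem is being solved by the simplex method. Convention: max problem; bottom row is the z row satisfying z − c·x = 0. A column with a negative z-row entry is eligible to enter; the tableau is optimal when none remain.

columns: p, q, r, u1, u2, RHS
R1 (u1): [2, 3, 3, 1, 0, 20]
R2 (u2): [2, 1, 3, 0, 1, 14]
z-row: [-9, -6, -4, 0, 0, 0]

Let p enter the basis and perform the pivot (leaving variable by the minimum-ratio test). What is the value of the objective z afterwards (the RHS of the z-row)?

Ratio test on column p — row 1: 20/2 = 10; row 2: 14/2 = 7. Minimum is 7 at row 2 (u2 leaves); pivot element 2.
Pivot on row 2; the z-row RHS becomes 0 − (-9)·7 = 63.

63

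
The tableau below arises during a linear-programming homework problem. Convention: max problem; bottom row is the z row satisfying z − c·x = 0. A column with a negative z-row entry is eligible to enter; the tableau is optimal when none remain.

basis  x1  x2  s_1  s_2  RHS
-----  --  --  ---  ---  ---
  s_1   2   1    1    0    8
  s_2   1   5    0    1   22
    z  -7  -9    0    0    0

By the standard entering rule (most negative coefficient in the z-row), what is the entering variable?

Negative z-row entries: x1: -7, x2: -9.
The most negative is -9 in column x2, so x2 enters.

x2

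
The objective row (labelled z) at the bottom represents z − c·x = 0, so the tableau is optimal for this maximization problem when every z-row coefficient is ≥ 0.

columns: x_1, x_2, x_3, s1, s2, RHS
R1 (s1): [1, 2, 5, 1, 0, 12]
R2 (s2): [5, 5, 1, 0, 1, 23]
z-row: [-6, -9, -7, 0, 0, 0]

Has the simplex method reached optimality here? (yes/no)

no

The z-row has a negative entry -9 in column x_2, so it is not optimal.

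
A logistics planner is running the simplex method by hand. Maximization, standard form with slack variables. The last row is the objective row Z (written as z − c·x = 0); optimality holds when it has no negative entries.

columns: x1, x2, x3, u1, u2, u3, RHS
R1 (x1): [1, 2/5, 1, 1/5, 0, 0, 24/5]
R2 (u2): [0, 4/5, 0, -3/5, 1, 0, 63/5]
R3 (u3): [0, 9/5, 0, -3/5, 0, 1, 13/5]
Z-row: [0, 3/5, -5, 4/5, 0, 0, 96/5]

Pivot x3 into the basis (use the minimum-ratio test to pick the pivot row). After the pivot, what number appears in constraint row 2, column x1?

0

Ratio test on column x3 — row 1: (24/5)/1 = 24/5; row 2: entry 0 ≤ 0; row 3: entry 0 ≤ 0. Minimum is 24/5 at row 1 (x1 leaves); pivot element 1.
Divide row 1 by 1; eliminate column x3 from the other rows.
Row 2 update in column x1: 0 − 0·1 = 0.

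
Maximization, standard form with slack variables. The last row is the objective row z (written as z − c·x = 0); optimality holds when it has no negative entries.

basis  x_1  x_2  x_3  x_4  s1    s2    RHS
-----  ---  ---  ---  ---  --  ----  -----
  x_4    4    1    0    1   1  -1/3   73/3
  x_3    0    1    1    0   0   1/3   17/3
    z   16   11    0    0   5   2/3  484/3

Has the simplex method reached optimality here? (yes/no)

yes

Every z-row coefficient is ≥ 0, so the tableau is optimal.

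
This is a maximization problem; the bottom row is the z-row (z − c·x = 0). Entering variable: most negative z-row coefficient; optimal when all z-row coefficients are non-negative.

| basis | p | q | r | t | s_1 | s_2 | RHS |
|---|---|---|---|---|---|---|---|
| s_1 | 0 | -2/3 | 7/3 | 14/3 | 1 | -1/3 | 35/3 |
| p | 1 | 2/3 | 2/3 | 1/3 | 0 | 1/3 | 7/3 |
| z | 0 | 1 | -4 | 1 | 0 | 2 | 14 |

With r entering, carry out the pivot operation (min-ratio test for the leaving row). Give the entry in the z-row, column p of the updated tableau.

6

Ratio test on column r — row 1: (35/3)/(7/3) = 5; row 2: (7/3)/(2/3) = 7/2. Minimum is 7/2 at row 2 (p leaves); pivot element 2/3.
Divide row 2 by 2/3; eliminate column r from the other rows.
z-row update in column p: 0 − (-4)·(3/2) = 6.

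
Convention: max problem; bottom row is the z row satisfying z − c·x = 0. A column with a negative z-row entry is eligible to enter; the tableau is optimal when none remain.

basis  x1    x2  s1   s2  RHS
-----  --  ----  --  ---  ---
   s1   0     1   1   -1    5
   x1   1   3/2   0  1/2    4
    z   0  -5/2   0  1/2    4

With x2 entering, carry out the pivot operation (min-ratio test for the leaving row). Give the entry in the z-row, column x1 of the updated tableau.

Ratio test on column x2 — row 1: 5/1 = 5; row 2: 4/(3/2) = 8/3. Minimum is 8/3 at row 2 (x1 leaves); pivot element 3/2.
Divide row 2 by 3/2; eliminate column x2 from the other rows.
z-row update in column x1: 0 − (-5/2)·(2/3) = 5/3.

5/3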